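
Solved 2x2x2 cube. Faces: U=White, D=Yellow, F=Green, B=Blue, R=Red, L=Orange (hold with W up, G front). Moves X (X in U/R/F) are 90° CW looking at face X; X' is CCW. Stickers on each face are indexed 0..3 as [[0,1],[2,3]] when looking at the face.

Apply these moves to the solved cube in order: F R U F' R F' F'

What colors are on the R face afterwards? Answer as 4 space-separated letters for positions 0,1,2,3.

Answer: G B G B

Derivation:
After move 1 (F): F=GGGG U=WWOO R=WRWR D=RRYY L=OYOY
After move 2 (R): R=WWRR U=WGOG F=GRGY D=RBYB B=OBWB
After move 3 (U): U=OWGG F=WWGY R=OBRR B=OYWB L=GROY
After move 4 (F'): F=WYWG U=OWOR R=BBRR D=RYYB L=GGOG
After move 5 (R): R=RBRB U=OYOG F=WYWB D=RWYO B=RYWB
After move 6 (F'): F=YBWW U=OYRR R=WBRB D=GGYO L=GGOO
After move 7 (F'): F=BWYW U=OYWR R=GBGB D=GOYO L=GROR
Query: R face = GBGB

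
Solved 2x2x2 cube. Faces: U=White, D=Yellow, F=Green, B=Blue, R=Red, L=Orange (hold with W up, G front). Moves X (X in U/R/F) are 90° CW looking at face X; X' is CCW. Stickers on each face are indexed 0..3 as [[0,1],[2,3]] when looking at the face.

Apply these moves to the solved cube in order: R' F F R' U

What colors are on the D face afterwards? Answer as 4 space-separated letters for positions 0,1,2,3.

Answer: B G Y G

Derivation:
After move 1 (R'): R=RRRR U=WBWB F=GWGW D=YGYG B=YBYB
After move 2 (F): F=GGWW U=WBOO R=WRBR D=RRYG L=OYOG
After move 3 (F): F=WGWG U=WBGY R=OROR D=BWYG L=OROR
After move 4 (R'): R=RROO U=WYGY F=WBWY D=BGYG B=GBWB
After move 5 (U): U=GWYY F=RRWY R=GBOO B=ORWB L=WBOR
Query: D face = BGYG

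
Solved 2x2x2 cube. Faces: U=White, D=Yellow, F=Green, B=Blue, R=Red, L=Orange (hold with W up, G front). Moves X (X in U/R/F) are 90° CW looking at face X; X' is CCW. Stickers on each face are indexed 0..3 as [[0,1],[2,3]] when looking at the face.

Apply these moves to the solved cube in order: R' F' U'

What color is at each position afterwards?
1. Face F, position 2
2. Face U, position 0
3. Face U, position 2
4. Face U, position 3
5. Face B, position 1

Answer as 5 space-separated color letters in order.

Answer: G B W R R

Derivation:
After move 1 (R'): R=RRRR U=WBWB F=GWGW D=YGYG B=YBYB
After move 2 (F'): F=WWGG U=WBRR R=GRYR D=OOYG L=OBOW
After move 3 (U'): U=BRWR F=OBGG R=WWYR B=GRYB L=YBOW
Query 1: F[2] = G
Query 2: U[0] = B
Query 3: U[2] = W
Query 4: U[3] = R
Query 5: B[1] = R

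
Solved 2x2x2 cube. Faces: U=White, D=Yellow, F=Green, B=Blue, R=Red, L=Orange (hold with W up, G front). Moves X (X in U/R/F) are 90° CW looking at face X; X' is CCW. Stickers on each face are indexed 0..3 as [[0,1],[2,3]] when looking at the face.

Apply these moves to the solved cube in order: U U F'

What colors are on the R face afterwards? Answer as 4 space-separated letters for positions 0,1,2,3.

Answer: Y O Y R

Derivation:
After move 1 (U): U=WWWW F=RRGG R=BBRR B=OOBB L=GGOO
After move 2 (U): U=WWWW F=BBGG R=OORR B=GGBB L=RROO
After move 3 (F'): F=BGBG U=WWOR R=YOYR D=ROYY L=RWOW
Query: R face = YOYR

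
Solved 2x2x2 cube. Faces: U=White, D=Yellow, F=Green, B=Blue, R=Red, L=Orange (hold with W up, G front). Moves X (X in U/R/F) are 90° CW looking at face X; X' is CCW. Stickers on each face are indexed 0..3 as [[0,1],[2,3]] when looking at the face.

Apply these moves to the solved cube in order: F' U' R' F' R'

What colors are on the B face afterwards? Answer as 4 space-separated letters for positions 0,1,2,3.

After move 1 (F'): F=GGGG U=WWRR R=YRYR D=OOYY L=OWOW
After move 2 (U'): U=WRWR F=OWGG R=GGYR B=YRBB L=BBOW
After move 3 (R'): R=GRGY U=WBWY F=ORGR D=OWYG B=YROB
After move 4 (F'): F=RROG U=WBGG R=WROY D=BWYG L=BYOW
After move 5 (R'): R=RYWO U=WOGY F=RBOG D=BRYG B=GRWB
Query: B face = GRWB

Answer: G R W B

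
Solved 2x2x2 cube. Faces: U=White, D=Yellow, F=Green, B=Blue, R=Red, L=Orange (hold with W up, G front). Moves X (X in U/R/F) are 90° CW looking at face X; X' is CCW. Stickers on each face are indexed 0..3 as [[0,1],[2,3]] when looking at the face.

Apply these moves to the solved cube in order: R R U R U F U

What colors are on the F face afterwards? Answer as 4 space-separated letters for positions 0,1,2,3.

After move 1 (R): R=RRRR U=WGWG F=GYGY D=YBYB B=WBWB
After move 2 (R): R=RRRR U=WYWY F=GBGB D=YWYW B=GBGB
After move 3 (U): U=WWYY F=RRGB R=GBRR B=OOGB L=GBOO
After move 4 (R): R=RGRB U=WRYB F=RWGW D=YGYO B=YOWB
After move 5 (U): U=YWBR F=RGGW R=YORB B=GBWB L=RWOO
After move 6 (F): F=GRWG U=YWOW R=BORB D=RYYO L=RYOG
After move 7 (U): U=OYWW F=BOWG R=GBRB B=RYWB L=GROG
Query: F face = BOWG

Answer: B O W G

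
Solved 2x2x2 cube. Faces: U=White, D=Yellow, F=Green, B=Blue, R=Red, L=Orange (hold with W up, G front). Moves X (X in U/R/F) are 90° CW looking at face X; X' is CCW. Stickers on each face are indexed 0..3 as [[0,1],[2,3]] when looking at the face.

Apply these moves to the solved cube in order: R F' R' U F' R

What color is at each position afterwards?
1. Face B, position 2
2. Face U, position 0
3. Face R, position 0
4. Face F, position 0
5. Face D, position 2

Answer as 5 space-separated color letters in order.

After move 1 (R): R=RRRR U=WGWG F=GYGY D=YBYB B=WBWB
After move 2 (F'): F=YYGG U=WGRR R=BRYR D=OOYB L=OGOW
After move 3 (R'): R=RRBY U=WWRW F=YGGR D=OYYG B=BBOB
After move 4 (U): U=RWWW F=RRGR R=BBBY B=OGOB L=YGOW
After move 5 (F'): F=RRRG U=RWBB R=YBOY D=GWYG L=YWOW
After move 6 (R): R=OYYB U=RRBG F=RWRG D=GOYO B=BGWB
Query 1: B[2] = W
Query 2: U[0] = R
Query 3: R[0] = O
Query 4: F[0] = R
Query 5: D[2] = Y

Answer: W R O R Y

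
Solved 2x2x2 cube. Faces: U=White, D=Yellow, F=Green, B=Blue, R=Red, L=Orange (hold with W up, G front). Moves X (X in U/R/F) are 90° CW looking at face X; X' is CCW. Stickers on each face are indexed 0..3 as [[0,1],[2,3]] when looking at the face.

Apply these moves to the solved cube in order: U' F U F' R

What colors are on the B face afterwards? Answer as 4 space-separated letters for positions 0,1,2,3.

After move 1 (U'): U=WWWW F=OOGG R=GGRR B=RRBB L=BBOO
After move 2 (F): F=GOGO U=WWOB R=WGWR D=RGYY L=BYOY
After move 3 (U): U=OWBW F=WGGO R=RRWR B=BYBB L=GOOY
After move 4 (F'): F=GOWG U=OWRW R=GRRR D=OYYY L=GWOB
After move 5 (R): R=RGRR U=OORG F=GYWY D=OBYB B=WYWB
Query: B face = WYWB

Answer: W Y W B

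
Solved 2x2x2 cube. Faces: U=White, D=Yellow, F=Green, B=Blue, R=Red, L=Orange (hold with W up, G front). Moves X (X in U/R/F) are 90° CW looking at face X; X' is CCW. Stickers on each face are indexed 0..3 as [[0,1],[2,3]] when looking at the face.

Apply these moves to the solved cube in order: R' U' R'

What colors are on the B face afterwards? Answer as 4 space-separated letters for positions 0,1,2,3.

After move 1 (R'): R=RRRR U=WBWB F=GWGW D=YGYG B=YBYB
After move 2 (U'): U=BBWW F=OOGW R=GWRR B=RRYB L=YBOO
After move 3 (R'): R=WRGR U=BYWR F=OBGW D=YOYW B=GRGB
Query: B face = GRGB

Answer: G R G B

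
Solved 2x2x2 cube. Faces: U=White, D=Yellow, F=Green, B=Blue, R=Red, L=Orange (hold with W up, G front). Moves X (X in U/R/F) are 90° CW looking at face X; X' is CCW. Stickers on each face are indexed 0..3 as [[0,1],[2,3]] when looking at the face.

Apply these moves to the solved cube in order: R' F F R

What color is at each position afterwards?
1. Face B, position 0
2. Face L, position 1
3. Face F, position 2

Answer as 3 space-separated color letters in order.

After move 1 (R'): R=RRRR U=WBWB F=GWGW D=YGYG B=YBYB
After move 2 (F): F=GGWW U=WBOO R=WRBR D=RRYG L=OYOG
After move 3 (F): F=WGWG U=WBGY R=OROR D=BWYG L=OROR
After move 4 (R): R=OORR U=WGGG F=WWWG D=BYYY B=YBBB
Query 1: B[0] = Y
Query 2: L[1] = R
Query 3: F[2] = W

Answer: Y R W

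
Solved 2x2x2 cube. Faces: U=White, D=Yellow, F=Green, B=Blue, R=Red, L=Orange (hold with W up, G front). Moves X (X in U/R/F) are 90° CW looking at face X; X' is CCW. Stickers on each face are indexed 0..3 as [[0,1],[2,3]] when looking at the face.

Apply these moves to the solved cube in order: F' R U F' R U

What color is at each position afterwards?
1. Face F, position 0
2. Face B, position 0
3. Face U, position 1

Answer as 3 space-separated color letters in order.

Answer: O G R

Derivation:
After move 1 (F'): F=GGGG U=WWRR R=YRYR D=OOYY L=OWOW
After move 2 (R): R=YYRR U=WGRG F=GOGY D=OBYB B=RBWB
After move 3 (U): U=RWGG F=YYGY R=RBRR B=OWWB L=GOOW
After move 4 (F'): F=YYYG U=RWRR R=BBOR D=OWYB L=GGOG
After move 5 (R): R=OBRB U=RYRG F=YWYB D=OWYO B=RWWB
After move 6 (U): U=RRGY F=OBYB R=RWRB B=GGWB L=YWOG
Query 1: F[0] = O
Query 2: B[0] = G
Query 3: U[1] = R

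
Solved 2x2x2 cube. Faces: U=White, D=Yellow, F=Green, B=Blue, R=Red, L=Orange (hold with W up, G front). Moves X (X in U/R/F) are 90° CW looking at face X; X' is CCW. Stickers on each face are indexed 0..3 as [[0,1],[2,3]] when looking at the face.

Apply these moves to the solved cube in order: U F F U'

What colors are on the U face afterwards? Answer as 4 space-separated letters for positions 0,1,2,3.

Answer: W Y W Y

Derivation:
After move 1 (U): U=WWWW F=RRGG R=BBRR B=OOBB L=GGOO
After move 2 (F): F=GRGR U=WWOG R=WBWR D=RBYY L=GYOY
After move 3 (F): F=GGRR U=WWYY R=OBGR D=WWYY L=GROB
After move 4 (U'): U=WYWY F=GRRR R=GGGR B=OBBB L=OOOB
Query: U face = WYWY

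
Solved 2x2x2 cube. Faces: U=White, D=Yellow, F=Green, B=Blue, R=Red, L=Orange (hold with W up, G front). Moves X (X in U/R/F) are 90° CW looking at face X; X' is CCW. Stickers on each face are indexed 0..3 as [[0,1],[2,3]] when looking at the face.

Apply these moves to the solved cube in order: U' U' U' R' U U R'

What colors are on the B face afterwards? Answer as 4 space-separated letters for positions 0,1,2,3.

Answer: G W R B

Derivation:
After move 1 (U'): U=WWWW F=OOGG R=GGRR B=RRBB L=BBOO
After move 2 (U'): U=WWWW F=BBGG R=OORR B=GGBB L=RROO
After move 3 (U'): U=WWWW F=RRGG R=BBRR B=OOBB L=GGOO
After move 4 (R'): R=BRBR U=WBWO F=RWGW D=YRYG B=YOYB
After move 5 (U): U=WWOB F=BRGW R=YOBR B=GGYB L=RWOO
After move 6 (U): U=OWBW F=YOGW R=GGBR B=RWYB L=BROO
After move 7 (R'): R=GRGB U=OYBR F=YWGW D=YOYW B=GWRB
Query: B face = GWRB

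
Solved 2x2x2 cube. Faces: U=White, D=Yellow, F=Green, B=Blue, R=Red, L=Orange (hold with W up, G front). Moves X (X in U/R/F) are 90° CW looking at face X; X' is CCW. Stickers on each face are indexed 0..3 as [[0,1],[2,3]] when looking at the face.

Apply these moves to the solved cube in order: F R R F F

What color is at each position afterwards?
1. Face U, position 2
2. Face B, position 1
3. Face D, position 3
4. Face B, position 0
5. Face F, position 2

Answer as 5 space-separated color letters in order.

After move 1 (F): F=GGGG U=WWOO R=WRWR D=RRYY L=OYOY
After move 2 (R): R=WWRR U=WGOG F=GRGY D=RBYB B=OBWB
After move 3 (R): R=RWRW U=WROY F=GBGB D=RWYO B=GBGB
After move 4 (F): F=GGBB U=WRYY R=OWYW D=RRYO L=OROW
After move 5 (F): F=BGBG U=WRWR R=YWYW D=YOYO L=OROR
Query 1: U[2] = W
Query 2: B[1] = B
Query 3: D[3] = O
Query 4: B[0] = G
Query 5: F[2] = B

Answer: W B O G B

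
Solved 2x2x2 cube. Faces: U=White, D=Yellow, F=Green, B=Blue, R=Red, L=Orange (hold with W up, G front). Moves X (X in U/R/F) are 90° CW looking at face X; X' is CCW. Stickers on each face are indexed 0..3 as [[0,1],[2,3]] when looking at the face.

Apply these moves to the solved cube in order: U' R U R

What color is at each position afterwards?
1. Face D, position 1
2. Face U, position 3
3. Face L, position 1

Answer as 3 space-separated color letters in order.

After move 1 (U'): U=WWWW F=OOGG R=GGRR B=RRBB L=BBOO
After move 2 (R): R=RGRG U=WOWG F=OYGY D=YBYR B=WRWB
After move 3 (U): U=WWGO F=RGGY R=WRRG B=BBWB L=OYOO
After move 4 (R): R=RWGR U=WGGY F=RBGR D=YWYB B=OBWB
Query 1: D[1] = W
Query 2: U[3] = Y
Query 3: L[1] = Y

Answer: W Y Y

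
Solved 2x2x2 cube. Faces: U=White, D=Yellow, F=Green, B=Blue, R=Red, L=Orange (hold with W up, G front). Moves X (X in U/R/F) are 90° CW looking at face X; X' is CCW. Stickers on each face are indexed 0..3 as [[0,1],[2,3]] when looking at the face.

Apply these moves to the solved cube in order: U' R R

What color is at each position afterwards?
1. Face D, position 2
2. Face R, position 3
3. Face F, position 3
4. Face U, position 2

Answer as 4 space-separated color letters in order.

After move 1 (U'): U=WWWW F=OOGG R=GGRR B=RRBB L=BBOO
After move 2 (R): R=RGRG U=WOWG F=OYGY D=YBYR B=WRWB
After move 3 (R): R=RRGG U=WYWY F=OBGR D=YWYW B=GROB
Query 1: D[2] = Y
Query 2: R[3] = G
Query 3: F[3] = R
Query 4: U[2] = W

Answer: Y G R W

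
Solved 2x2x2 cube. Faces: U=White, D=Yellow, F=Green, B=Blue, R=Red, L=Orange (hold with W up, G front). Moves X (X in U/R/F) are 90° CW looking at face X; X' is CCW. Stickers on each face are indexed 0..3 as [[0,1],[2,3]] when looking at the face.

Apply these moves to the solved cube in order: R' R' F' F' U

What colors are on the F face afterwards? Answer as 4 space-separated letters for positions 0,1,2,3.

Answer: O R B G

Derivation:
After move 1 (R'): R=RRRR U=WBWB F=GWGW D=YGYG B=YBYB
After move 2 (R'): R=RRRR U=WYWY F=GBGB D=YWYW B=GBGB
After move 3 (F'): F=BBGG U=WYRR R=WRYR D=OOYW L=OYOW
After move 4 (F'): F=BGBG U=WYWY R=OROR D=YWYW L=OROR
After move 5 (U): U=WWYY F=ORBG R=GBOR B=ORGB L=BGOR
Query: F face = ORBG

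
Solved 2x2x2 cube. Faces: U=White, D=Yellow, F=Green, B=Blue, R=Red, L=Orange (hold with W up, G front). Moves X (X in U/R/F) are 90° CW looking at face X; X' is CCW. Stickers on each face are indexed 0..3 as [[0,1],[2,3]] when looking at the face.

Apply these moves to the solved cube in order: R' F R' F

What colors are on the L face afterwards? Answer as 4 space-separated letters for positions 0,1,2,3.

Answer: O R O G

Derivation:
After move 1 (R'): R=RRRR U=WBWB F=GWGW D=YGYG B=YBYB
After move 2 (F): F=GGWW U=WBOO R=WRBR D=RRYG L=OYOG
After move 3 (R'): R=RRWB U=WYOY F=GBWO D=RGYW B=GBRB
After move 4 (F): F=WGOB U=WYGY R=ORYB D=WRYW L=OROG
Query: L face = OROG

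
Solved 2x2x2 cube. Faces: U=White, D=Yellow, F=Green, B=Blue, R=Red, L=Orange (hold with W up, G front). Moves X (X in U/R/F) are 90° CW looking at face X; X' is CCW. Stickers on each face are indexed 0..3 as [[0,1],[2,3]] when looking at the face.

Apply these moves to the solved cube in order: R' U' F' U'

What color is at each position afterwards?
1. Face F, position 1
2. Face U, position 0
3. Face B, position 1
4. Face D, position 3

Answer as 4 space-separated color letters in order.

Answer: W B W G

Derivation:
After move 1 (R'): R=RRRR U=WBWB F=GWGW D=YGYG B=YBYB
After move 2 (U'): U=BBWW F=OOGW R=GWRR B=RRYB L=YBOO
After move 3 (F'): F=OWOG U=BBGR R=GWYR D=BOYG L=YWOW
After move 4 (U'): U=BRBG F=YWOG R=OWYR B=GWYB L=RROW
Query 1: F[1] = W
Query 2: U[0] = B
Query 3: B[1] = W
Query 4: D[3] = G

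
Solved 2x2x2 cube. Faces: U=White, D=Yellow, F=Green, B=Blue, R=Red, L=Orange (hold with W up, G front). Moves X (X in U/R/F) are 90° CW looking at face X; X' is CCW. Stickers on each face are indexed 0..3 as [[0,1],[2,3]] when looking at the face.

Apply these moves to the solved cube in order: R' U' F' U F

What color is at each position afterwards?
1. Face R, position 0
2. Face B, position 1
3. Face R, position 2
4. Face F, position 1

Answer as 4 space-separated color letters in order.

After move 1 (R'): R=RRRR U=WBWB F=GWGW D=YGYG B=YBYB
After move 2 (U'): U=BBWW F=OOGW R=GWRR B=RRYB L=YBOO
After move 3 (F'): F=OWOG U=BBGR R=GWYR D=BOYG L=YWOW
After move 4 (U): U=GBRB F=GWOG R=RRYR B=YWYB L=OWOW
After move 5 (F): F=OGGW U=GBWW R=RRBR D=YRYG L=OBOO
Query 1: R[0] = R
Query 2: B[1] = W
Query 3: R[2] = B
Query 4: F[1] = G

Answer: R W B G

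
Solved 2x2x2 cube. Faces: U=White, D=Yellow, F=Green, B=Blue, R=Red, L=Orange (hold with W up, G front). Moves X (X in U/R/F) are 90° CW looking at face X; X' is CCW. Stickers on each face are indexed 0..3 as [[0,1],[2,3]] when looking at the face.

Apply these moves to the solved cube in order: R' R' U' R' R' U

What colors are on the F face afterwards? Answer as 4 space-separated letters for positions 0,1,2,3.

After move 1 (R'): R=RRRR U=WBWB F=GWGW D=YGYG B=YBYB
After move 2 (R'): R=RRRR U=WYWY F=GBGB D=YWYW B=GBGB
After move 3 (U'): U=YYWW F=OOGB R=GBRR B=RRGB L=GBOO
After move 4 (R'): R=BRGR U=YGWR F=OYGW D=YOYB B=WRWB
After move 5 (R'): R=RRBG U=YWWW F=OGGR D=YYYW B=BROB
After move 6 (U): U=WYWW F=RRGR R=BRBG B=GBOB L=OGOO
Query: F face = RRGR

Answer: R R G R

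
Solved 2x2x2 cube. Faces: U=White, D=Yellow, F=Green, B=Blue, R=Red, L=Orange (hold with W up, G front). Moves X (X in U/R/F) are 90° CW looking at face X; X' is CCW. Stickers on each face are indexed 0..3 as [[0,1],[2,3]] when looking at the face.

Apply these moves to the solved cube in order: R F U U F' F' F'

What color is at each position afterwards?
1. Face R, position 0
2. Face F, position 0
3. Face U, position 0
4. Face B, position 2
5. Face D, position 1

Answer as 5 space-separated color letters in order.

After move 1 (R): R=RRRR U=WGWG F=GYGY D=YBYB B=WBWB
After move 2 (F): F=GGYY U=WGOO R=WRGR D=RRYB L=OYOB
After move 3 (U): U=OWOG F=WRYY R=WBGR B=OYWB L=GGOB
After move 4 (U): U=OOGW F=WBYY R=OYGR B=GGWB L=WROB
After move 5 (F'): F=BYWY U=OOOG R=RYRR D=RBYB L=WWOG
After move 6 (F'): F=YYBW U=OORR R=BYRR D=WGYB L=WGOO
After move 7 (F'): F=YWYB U=OOBR R=GYWR D=GOYB L=WROR
Query 1: R[0] = G
Query 2: F[0] = Y
Query 3: U[0] = O
Query 4: B[2] = W
Query 5: D[1] = O

Answer: G Y O W O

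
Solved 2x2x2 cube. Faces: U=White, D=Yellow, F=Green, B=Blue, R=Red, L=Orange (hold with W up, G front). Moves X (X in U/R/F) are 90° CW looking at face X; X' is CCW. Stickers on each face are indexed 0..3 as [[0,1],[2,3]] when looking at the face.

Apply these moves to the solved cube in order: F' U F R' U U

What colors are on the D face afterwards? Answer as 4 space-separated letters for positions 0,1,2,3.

Answer: Y Y Y R

Derivation:
After move 1 (F'): F=GGGG U=WWRR R=YRYR D=OOYY L=OWOW
After move 2 (U): U=RWRW F=YRGG R=BBYR B=OWBB L=GGOW
After move 3 (F): F=GYGR U=RWWG R=RBWR D=YBYY L=GOOO
After move 4 (R'): R=BRRW U=RBWO F=GWGG D=YYYR B=YWBB
After move 5 (U): U=WROB F=BRGG R=YWRW B=GOBB L=GWOO
After move 6 (U): U=OWBR F=YWGG R=GORW B=GWBB L=BROO
Query: D face = YYYR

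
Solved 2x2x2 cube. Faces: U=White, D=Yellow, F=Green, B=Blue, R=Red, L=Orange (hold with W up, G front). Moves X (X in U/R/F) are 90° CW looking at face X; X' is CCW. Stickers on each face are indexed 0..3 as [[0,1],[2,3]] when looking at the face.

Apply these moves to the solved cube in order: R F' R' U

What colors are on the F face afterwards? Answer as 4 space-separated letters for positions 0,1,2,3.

Answer: R R G R

Derivation:
After move 1 (R): R=RRRR U=WGWG F=GYGY D=YBYB B=WBWB
After move 2 (F'): F=YYGG U=WGRR R=BRYR D=OOYB L=OGOW
After move 3 (R'): R=RRBY U=WWRW F=YGGR D=OYYG B=BBOB
After move 4 (U): U=RWWW F=RRGR R=BBBY B=OGOB L=YGOW
Query: F face = RRGR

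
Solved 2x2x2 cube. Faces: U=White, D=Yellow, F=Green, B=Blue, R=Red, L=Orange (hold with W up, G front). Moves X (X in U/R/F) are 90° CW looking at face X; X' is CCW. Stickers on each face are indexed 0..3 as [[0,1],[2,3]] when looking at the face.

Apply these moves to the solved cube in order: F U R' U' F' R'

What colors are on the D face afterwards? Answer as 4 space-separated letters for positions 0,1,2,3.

Answer: Y W Y G

Derivation:
After move 1 (F): F=GGGG U=WWOO R=WRWR D=RRYY L=OYOY
After move 2 (U): U=OWOW F=WRGG R=BBWR B=OYBB L=GGOY
After move 3 (R'): R=BRBW U=OBOO F=WWGW D=RRYG B=YYRB
After move 4 (U'): U=BOOO F=GGGW R=WWBW B=BRRB L=YYOY
After move 5 (F'): F=GWGG U=BOWB R=RWRW D=YYYG L=YOOO
After move 6 (R'): R=WWRR U=BRWB F=GOGB D=YWYG B=GRYB
Query: D face = YWYG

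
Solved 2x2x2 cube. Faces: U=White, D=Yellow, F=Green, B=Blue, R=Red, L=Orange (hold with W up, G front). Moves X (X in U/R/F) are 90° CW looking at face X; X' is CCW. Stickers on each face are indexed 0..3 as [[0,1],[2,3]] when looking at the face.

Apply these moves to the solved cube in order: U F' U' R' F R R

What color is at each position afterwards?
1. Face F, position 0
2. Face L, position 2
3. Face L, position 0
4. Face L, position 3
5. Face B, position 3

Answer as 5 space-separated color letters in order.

After move 1 (U): U=WWWW F=RRGG R=BBRR B=OOBB L=GGOO
After move 2 (F'): F=RGRG U=WWBR R=YBYR D=GOYY L=GWOW
After move 3 (U'): U=WRWB F=GWRG R=RGYR B=YBBB L=OOOW
After move 4 (R'): R=GRRY U=WBWY F=GRRB D=GWYG B=YBOB
After move 5 (F): F=RGBR U=WBWO R=WRYY D=RGYG L=OGOW
After move 6 (R): R=YWYR U=WGWR F=RGBG D=ROYY B=OBBB
After move 7 (R): R=YYRW U=WGWG F=ROBY D=RBYO B=RBGB
Query 1: F[0] = R
Query 2: L[2] = O
Query 3: L[0] = O
Query 4: L[3] = W
Query 5: B[3] = B

Answer: R O O W B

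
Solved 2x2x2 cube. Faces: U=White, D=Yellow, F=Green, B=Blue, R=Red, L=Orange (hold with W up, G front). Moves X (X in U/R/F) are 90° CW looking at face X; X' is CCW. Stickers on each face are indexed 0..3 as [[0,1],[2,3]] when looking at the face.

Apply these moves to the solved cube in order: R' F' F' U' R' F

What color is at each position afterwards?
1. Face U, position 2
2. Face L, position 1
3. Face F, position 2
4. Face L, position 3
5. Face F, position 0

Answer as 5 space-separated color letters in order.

Answer: R B G R W

Derivation:
After move 1 (R'): R=RRRR U=WBWB F=GWGW D=YGYG B=YBYB
After move 2 (F'): F=WWGG U=WBRR R=GRYR D=OOYG L=OBOW
After move 3 (F'): F=WGWG U=WBGY R=OROR D=BWYG L=OROR
After move 4 (U'): U=BYWG F=ORWG R=WGOR B=ORYB L=YBOR
After move 5 (R'): R=GRWO U=BYWO F=OYWG D=BRYG B=GRWB
After move 6 (F): F=WOGY U=BYRB R=WROO D=WGYG L=YBOR
Query 1: U[2] = R
Query 2: L[1] = B
Query 3: F[2] = G
Query 4: L[3] = R
Query 5: F[0] = W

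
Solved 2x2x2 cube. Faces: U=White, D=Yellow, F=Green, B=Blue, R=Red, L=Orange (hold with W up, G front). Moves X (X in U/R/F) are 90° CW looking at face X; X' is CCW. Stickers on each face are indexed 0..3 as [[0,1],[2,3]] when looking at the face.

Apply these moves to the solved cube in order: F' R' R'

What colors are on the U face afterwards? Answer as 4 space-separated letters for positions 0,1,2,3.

After move 1 (F'): F=GGGG U=WWRR R=YRYR D=OOYY L=OWOW
After move 2 (R'): R=RRYY U=WBRB F=GWGR D=OGYG B=YBOB
After move 3 (R'): R=RYRY U=WORY F=GBGB D=OWYR B=GBGB
Query: U face = WORY

Answer: W O R Y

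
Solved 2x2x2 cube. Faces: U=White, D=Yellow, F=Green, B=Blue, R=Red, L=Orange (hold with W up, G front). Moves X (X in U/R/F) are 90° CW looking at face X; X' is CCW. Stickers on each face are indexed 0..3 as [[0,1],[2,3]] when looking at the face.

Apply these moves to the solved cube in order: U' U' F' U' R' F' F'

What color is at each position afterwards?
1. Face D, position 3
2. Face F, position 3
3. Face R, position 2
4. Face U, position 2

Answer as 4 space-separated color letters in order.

After move 1 (U'): U=WWWW F=OOGG R=GGRR B=RRBB L=BBOO
After move 2 (U'): U=WWWW F=BBGG R=OORR B=GGBB L=RROO
After move 3 (F'): F=BGBG U=WWOR R=YOYR D=ROYY L=RWOW
After move 4 (U'): U=WRWO F=RWBG R=BGYR B=YOBB L=GGOW
After move 5 (R'): R=GRBY U=WBWY F=RRBO D=RWYG B=YOOB
After move 6 (F'): F=RORB U=WBGB R=WRRY D=GWYG L=GYOW
After move 7 (F'): F=OBRR U=WBWR R=WRGY D=YWYG L=GBOG
Query 1: D[3] = G
Query 2: F[3] = R
Query 3: R[2] = G
Query 4: U[2] = W

Answer: G R G W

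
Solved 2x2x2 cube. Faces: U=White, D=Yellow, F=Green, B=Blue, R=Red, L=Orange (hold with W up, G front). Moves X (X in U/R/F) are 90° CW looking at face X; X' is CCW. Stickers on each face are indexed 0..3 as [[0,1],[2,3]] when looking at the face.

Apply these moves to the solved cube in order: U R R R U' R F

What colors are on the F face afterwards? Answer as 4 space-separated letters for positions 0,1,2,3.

Answer: G G G R

Derivation:
After move 1 (U): U=WWWW F=RRGG R=BBRR B=OOBB L=GGOO
After move 2 (R): R=RBRB U=WRWG F=RYGY D=YBYO B=WOWB
After move 3 (R): R=RRBB U=WYWY F=RBGO D=YWYW B=GORB
After move 4 (R): R=BRBR U=WBWO F=RWGW D=YRYG B=YOYB
After move 5 (U'): U=BOWW F=GGGW R=RWBR B=BRYB L=YOOO
After move 6 (R): R=BRRW U=BGWW F=GRGG D=YYYB B=WROB
After move 7 (F): F=GGGR U=BGOO R=WRWW D=RBYB L=YYOY
Query: F face = GGGR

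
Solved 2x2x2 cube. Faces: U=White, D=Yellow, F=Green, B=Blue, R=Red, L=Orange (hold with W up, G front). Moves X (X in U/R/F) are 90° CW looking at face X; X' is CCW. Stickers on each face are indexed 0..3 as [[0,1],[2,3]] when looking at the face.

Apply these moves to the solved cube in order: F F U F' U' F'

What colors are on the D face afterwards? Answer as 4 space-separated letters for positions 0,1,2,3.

After move 1 (F): F=GGGG U=WWOO R=WRWR D=RRYY L=OYOY
After move 2 (F): F=GGGG U=WWYY R=OROR D=WWYY L=OROR
After move 3 (U): U=YWYW F=ORGG R=BBOR B=ORBB L=GGOR
After move 4 (F'): F=RGOG U=YWBO R=WBWR D=GRYY L=GWOY
After move 5 (U'): U=WOYB F=GWOG R=RGWR B=WBBB L=OROY
After move 6 (F'): F=WGGO U=WORW R=RGGR D=RYYY L=OBOY
Query: D face = RYYY

Answer: R Y Y Y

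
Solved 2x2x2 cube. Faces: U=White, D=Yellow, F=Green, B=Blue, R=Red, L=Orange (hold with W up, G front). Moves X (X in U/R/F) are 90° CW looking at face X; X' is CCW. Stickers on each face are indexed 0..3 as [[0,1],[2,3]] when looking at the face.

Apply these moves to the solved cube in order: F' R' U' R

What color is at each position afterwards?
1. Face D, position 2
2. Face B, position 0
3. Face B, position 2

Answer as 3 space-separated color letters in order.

After move 1 (F'): F=GGGG U=WWRR R=YRYR D=OOYY L=OWOW
After move 2 (R'): R=RRYY U=WBRB F=GWGR D=OGYG B=YBOB
After move 3 (U'): U=BBWR F=OWGR R=GWYY B=RROB L=YBOW
After move 4 (R): R=YGYW U=BWWR F=OGGG D=OOYR B=RRBB
Query 1: D[2] = Y
Query 2: B[0] = R
Query 3: B[2] = B

Answer: Y R B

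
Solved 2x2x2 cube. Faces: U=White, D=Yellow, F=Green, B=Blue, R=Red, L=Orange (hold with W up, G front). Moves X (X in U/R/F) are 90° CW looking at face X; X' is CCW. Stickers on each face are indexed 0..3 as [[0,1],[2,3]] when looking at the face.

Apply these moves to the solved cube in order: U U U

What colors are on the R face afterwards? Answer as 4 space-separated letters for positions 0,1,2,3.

After move 1 (U): U=WWWW F=RRGG R=BBRR B=OOBB L=GGOO
After move 2 (U): U=WWWW F=BBGG R=OORR B=GGBB L=RROO
After move 3 (U): U=WWWW F=OOGG R=GGRR B=RRBB L=BBOO
Query: R face = GGRR

Answer: G G R R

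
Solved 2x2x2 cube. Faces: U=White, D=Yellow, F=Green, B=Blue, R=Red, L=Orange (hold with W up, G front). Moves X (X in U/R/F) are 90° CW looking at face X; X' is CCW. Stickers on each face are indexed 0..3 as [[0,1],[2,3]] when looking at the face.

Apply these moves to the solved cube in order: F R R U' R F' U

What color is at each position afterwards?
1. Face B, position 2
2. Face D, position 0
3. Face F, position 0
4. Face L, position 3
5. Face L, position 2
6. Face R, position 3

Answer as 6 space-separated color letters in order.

After move 1 (F): F=GGGG U=WWOO R=WRWR D=RRYY L=OYOY
After move 2 (R): R=WWRR U=WGOG F=GRGY D=RBYB B=OBWB
After move 3 (R): R=RWRW U=WROY F=GBGB D=RWYO B=GBGB
After move 4 (U'): U=RYWO F=OYGB R=GBRW B=RWGB L=GBOY
After move 5 (R): R=RGWB U=RYWB F=OWGO D=RGYR B=OWYB
After move 6 (F'): F=WOOG U=RYRW R=GGRB D=BYYR L=GBOW
After move 7 (U): U=RRWY F=GGOG R=OWRB B=GBYB L=WOOW
Query 1: B[2] = Y
Query 2: D[0] = B
Query 3: F[0] = G
Query 4: L[3] = W
Query 5: L[2] = O
Query 6: R[3] = B

Answer: Y B G W O B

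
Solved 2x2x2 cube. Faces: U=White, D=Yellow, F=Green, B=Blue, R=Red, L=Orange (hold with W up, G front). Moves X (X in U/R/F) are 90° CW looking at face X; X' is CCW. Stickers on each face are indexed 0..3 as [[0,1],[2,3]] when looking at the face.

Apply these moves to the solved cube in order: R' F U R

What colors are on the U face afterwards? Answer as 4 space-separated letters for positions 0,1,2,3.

Answer: O R O W

Derivation:
After move 1 (R'): R=RRRR U=WBWB F=GWGW D=YGYG B=YBYB
After move 2 (F): F=GGWW U=WBOO R=WRBR D=RRYG L=OYOG
After move 3 (U): U=OWOB F=WRWW R=YBBR B=OYYB L=GGOG
After move 4 (R): R=BYRB U=OROW F=WRWG D=RYYO B=BYWB
Query: U face = OROW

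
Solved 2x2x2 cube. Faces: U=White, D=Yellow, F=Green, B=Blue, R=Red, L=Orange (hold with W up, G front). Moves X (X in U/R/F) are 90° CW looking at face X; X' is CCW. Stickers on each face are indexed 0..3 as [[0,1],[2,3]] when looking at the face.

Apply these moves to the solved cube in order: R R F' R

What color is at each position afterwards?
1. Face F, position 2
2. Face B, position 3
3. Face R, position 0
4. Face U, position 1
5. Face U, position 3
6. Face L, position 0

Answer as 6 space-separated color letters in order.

After move 1 (R): R=RRRR U=WGWG F=GYGY D=YBYB B=WBWB
After move 2 (R): R=RRRR U=WYWY F=GBGB D=YWYW B=GBGB
After move 3 (F'): F=BBGG U=WYRR R=WRYR D=OOYW L=OYOW
After move 4 (R): R=YWRR U=WBRG F=BOGW D=OGYG B=RBYB
Query 1: F[2] = G
Query 2: B[3] = B
Query 3: R[0] = Y
Query 4: U[1] = B
Query 5: U[3] = G
Query 6: L[0] = O

Answer: G B Y B G O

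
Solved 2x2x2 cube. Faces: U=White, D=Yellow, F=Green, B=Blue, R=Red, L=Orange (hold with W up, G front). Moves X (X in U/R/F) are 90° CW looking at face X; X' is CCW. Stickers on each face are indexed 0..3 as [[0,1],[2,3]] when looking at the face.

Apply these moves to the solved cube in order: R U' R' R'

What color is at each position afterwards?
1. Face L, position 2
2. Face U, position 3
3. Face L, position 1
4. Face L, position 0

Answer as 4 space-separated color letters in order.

After move 1 (R): R=RRRR U=WGWG F=GYGY D=YBYB B=WBWB
After move 2 (U'): U=GGWW F=OOGY R=GYRR B=RRWB L=WBOO
After move 3 (R'): R=YRGR U=GWWR F=OGGW D=YOYY B=BRBB
After move 4 (R'): R=RRYG U=GBWB F=OWGR D=YGYW B=YROB
Query 1: L[2] = O
Query 2: U[3] = B
Query 3: L[1] = B
Query 4: L[0] = W

Answer: O B B W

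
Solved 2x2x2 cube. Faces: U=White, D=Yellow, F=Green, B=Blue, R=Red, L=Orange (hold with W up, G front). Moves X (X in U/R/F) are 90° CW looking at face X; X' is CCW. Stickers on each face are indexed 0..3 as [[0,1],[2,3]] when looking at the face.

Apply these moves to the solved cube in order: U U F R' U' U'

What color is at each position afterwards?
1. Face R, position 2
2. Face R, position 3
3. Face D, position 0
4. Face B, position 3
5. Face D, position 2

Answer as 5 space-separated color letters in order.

After move 1 (U): U=WWWW F=RRGG R=BBRR B=OOBB L=GGOO
After move 2 (U): U=WWWW F=BBGG R=OORR B=GGBB L=RROO
After move 3 (F): F=GBGB U=WWOR R=WOWR D=ROYY L=RYOY
After move 4 (R'): R=ORWW U=WBOG F=GWGR D=RBYB B=YGOB
After move 5 (U'): U=BGWO F=RYGR R=GWWW B=OROB L=YGOY
After move 6 (U'): U=GOBW F=YGGR R=RYWW B=GWOB L=OROY
Query 1: R[2] = W
Query 2: R[3] = W
Query 3: D[0] = R
Query 4: B[3] = B
Query 5: D[2] = Y

Answer: W W R B Y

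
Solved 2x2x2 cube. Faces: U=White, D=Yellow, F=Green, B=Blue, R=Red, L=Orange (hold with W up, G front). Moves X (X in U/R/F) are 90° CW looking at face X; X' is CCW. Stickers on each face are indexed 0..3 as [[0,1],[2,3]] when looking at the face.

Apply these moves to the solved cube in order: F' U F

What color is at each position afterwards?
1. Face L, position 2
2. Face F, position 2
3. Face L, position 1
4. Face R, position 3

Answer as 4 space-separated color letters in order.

After move 1 (F'): F=GGGG U=WWRR R=YRYR D=OOYY L=OWOW
After move 2 (U): U=RWRW F=YRGG R=BBYR B=OWBB L=GGOW
After move 3 (F): F=GYGR U=RWWG R=RBWR D=YBYY L=GOOO
Query 1: L[2] = O
Query 2: F[2] = G
Query 3: L[1] = O
Query 4: R[3] = R

Answer: O G O R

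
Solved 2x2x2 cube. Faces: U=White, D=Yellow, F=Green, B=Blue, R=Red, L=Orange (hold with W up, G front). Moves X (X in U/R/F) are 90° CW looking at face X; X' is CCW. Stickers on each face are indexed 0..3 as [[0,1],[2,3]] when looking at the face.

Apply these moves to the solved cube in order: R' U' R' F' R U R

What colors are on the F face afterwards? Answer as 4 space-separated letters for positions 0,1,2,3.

Answer: Y G O G

Derivation:
After move 1 (R'): R=RRRR U=WBWB F=GWGW D=YGYG B=YBYB
After move 2 (U'): U=BBWW F=OOGW R=GWRR B=RRYB L=YBOO
After move 3 (R'): R=WRGR U=BYWR F=OBGW D=YOYW B=GRGB
After move 4 (F'): F=BWOG U=BYWG R=ORYR D=BOYW L=YROW
After move 5 (R): R=YORR U=BWWG F=BOOW D=BGYG B=GRYB
After move 6 (U): U=WBGW F=YOOW R=GRRR B=YRYB L=BOOW
After move 7 (R): R=RGRR U=WOGW F=YGOG D=BYYY B=WRBB
Query: F face = YGOG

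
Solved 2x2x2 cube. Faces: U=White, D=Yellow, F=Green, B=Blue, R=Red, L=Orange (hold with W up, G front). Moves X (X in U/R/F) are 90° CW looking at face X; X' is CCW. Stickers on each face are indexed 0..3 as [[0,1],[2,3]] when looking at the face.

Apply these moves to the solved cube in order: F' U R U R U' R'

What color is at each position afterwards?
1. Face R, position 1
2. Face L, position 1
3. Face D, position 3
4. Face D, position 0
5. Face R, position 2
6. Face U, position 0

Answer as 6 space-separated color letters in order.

Answer: W G O O Y B

Derivation:
After move 1 (F'): F=GGGG U=WWRR R=YRYR D=OOYY L=OWOW
After move 2 (U): U=RWRW F=YRGG R=BBYR B=OWBB L=GGOW
After move 3 (R): R=YBRB U=RRRG F=YOGY D=OBYO B=WWWB
After move 4 (U): U=RRGR F=YBGY R=WWRB B=GGWB L=YOOW
After move 5 (R): R=RWBW U=RBGY F=YBGO D=OWYG B=RGRB
After move 6 (U'): U=BYRG F=YOGO R=YBBW B=RWRB L=RGOW
After move 7 (R'): R=BWYB U=BRRR F=YYGG D=OOYO B=GWWB
Query 1: R[1] = W
Query 2: L[1] = G
Query 3: D[3] = O
Query 4: D[0] = O
Query 5: R[2] = Y
Query 6: U[0] = B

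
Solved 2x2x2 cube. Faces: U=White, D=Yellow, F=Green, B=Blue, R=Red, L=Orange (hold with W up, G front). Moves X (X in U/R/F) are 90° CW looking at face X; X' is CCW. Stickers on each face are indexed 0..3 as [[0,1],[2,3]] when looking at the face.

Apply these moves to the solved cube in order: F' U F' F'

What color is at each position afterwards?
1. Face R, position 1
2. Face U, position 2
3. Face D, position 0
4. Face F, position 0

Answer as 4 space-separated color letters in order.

After move 1 (F'): F=GGGG U=WWRR R=YRYR D=OOYY L=OWOW
After move 2 (U): U=RWRW F=YRGG R=BBYR B=OWBB L=GGOW
After move 3 (F'): F=RGYG U=RWBY R=OBOR D=GWYY L=GWOR
After move 4 (F'): F=GGRY U=RWOO R=WBGR D=WRYY L=GYOB
Query 1: R[1] = B
Query 2: U[2] = O
Query 3: D[0] = W
Query 4: F[0] = G

Answer: B O W G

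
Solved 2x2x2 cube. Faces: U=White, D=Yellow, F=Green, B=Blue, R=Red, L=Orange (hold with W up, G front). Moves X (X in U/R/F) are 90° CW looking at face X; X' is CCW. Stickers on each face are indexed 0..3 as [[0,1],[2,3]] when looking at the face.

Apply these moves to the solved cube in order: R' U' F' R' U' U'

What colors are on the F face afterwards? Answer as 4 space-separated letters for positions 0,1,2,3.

Answer: G R O R

Derivation:
After move 1 (R'): R=RRRR U=WBWB F=GWGW D=YGYG B=YBYB
After move 2 (U'): U=BBWW F=OOGW R=GWRR B=RRYB L=YBOO
After move 3 (F'): F=OWOG U=BBGR R=GWYR D=BOYG L=YWOW
After move 4 (R'): R=WRGY U=BYGR F=OBOR D=BWYG B=GROB
After move 5 (U'): U=YRBG F=YWOR R=OBGY B=WROB L=GROW
After move 6 (U'): U=RGYB F=GROR R=YWGY B=OBOB L=WROW
Query: F face = GROR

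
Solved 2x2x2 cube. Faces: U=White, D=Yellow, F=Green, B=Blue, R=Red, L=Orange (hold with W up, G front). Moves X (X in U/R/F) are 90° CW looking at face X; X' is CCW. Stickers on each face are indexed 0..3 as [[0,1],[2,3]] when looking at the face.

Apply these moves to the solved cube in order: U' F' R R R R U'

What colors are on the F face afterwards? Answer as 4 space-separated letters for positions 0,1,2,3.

Answer: B W O G

Derivation:
After move 1 (U'): U=WWWW F=OOGG R=GGRR B=RRBB L=BBOO
After move 2 (F'): F=OGOG U=WWGR R=YGYR D=BOYY L=BWOW
After move 3 (R): R=YYRG U=WGGG F=OOOY D=BBYR B=RRWB
After move 4 (R): R=RYGY U=WOGY F=OBOR D=BWYR B=GRGB
After move 5 (R): R=GRYY U=WBGR F=OWOR D=BGYG B=YROB
After move 6 (R): R=YGYR U=WWGR F=OGOG D=BOYY B=RRBB
After move 7 (U'): U=WRWG F=BWOG R=OGYR B=YGBB L=RROW
Query: F face = BWOG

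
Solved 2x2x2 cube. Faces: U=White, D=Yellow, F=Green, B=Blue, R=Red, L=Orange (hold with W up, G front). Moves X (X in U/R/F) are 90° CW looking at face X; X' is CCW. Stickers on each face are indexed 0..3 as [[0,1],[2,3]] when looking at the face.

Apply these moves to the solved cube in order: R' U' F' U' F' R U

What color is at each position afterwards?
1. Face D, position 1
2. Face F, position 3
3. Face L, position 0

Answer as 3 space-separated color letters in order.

After move 1 (R'): R=RRRR U=WBWB F=GWGW D=YGYG B=YBYB
After move 2 (U'): U=BBWW F=OOGW R=GWRR B=RRYB L=YBOO
After move 3 (F'): F=OWOG U=BBGR R=GWYR D=BOYG L=YWOW
After move 4 (U'): U=BRBG F=YWOG R=OWYR B=GWYB L=RROW
After move 5 (F'): F=WGYO U=BROY R=OWBR D=RWYG L=RGOB
After move 6 (R): R=BORW U=BGOO F=WWYG D=RYYG B=YWRB
After move 7 (U): U=OBOG F=BOYG R=YWRW B=RGRB L=WWOB
Query 1: D[1] = Y
Query 2: F[3] = G
Query 3: L[0] = W

Answer: Y G W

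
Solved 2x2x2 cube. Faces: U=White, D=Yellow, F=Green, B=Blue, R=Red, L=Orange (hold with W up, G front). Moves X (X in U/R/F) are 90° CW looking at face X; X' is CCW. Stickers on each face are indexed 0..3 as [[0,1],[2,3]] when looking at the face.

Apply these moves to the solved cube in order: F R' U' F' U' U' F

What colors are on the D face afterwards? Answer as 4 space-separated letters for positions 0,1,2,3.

Answer: R Y Y G

Derivation:
After move 1 (F): F=GGGG U=WWOO R=WRWR D=RRYY L=OYOY
After move 2 (R'): R=RRWW U=WBOB F=GWGO D=RGYG B=YBRB
After move 3 (U'): U=BBWO F=OYGO R=GWWW B=RRRB L=YBOY
After move 4 (F'): F=YOOG U=BBGW R=GWRW D=BYYG L=YOOW
After move 5 (U'): U=BWBG F=YOOG R=YORW B=GWRB L=RROW
After move 6 (U'): U=WGBB F=RROG R=YORW B=YORB L=GWOW
After move 7 (F): F=ORGR U=WGWW R=BOBW D=RYYG L=GBOY
Query: D face = RYYG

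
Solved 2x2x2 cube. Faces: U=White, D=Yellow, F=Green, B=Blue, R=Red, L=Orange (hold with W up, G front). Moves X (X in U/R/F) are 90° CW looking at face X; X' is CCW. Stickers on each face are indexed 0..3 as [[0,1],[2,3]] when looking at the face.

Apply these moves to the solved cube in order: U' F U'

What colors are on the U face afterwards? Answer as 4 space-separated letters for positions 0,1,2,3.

After move 1 (U'): U=WWWW F=OOGG R=GGRR B=RRBB L=BBOO
After move 2 (F): F=GOGO U=WWOB R=WGWR D=RGYY L=BYOY
After move 3 (U'): U=WBWO F=BYGO R=GOWR B=WGBB L=RROY
Query: U face = WBWO

Answer: W B W O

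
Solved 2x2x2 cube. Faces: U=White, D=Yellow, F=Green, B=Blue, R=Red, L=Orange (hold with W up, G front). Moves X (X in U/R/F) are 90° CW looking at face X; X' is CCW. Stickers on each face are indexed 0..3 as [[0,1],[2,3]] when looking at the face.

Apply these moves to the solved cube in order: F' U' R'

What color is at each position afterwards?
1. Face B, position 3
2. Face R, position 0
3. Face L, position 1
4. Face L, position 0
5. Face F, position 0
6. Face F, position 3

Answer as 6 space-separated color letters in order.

Answer: B G B B O R

Derivation:
After move 1 (F'): F=GGGG U=WWRR R=YRYR D=OOYY L=OWOW
After move 2 (U'): U=WRWR F=OWGG R=GGYR B=YRBB L=BBOW
After move 3 (R'): R=GRGY U=WBWY F=ORGR D=OWYG B=YROB
Query 1: B[3] = B
Query 2: R[0] = G
Query 3: L[1] = B
Query 4: L[0] = B
Query 5: F[0] = O
Query 6: F[3] = R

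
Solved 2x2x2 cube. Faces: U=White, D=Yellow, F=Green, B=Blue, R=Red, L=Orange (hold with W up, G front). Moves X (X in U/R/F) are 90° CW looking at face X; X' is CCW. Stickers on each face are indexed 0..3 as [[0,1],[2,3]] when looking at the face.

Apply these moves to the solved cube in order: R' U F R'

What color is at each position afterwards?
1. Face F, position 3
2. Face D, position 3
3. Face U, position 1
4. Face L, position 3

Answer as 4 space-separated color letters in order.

After move 1 (R'): R=RRRR U=WBWB F=GWGW D=YGYG B=YBYB
After move 2 (U): U=WWBB F=RRGW R=YBRR B=OOYB L=GWOO
After move 3 (F): F=GRWR U=WWOW R=BBBR D=RYYG L=GYOG
After move 4 (R'): R=BRBB U=WYOO F=GWWW D=RRYR B=GOYB
Query 1: F[3] = W
Query 2: D[3] = R
Query 3: U[1] = Y
Query 4: L[3] = G

Answer: W R Y G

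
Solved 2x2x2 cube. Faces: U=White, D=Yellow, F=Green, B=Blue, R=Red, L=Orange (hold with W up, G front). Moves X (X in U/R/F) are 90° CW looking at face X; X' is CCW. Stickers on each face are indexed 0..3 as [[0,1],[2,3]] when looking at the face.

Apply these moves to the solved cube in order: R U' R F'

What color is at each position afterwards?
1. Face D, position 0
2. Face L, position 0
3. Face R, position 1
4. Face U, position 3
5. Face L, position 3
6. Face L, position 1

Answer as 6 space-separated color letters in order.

Answer: B W G R W Y

Derivation:
After move 1 (R): R=RRRR U=WGWG F=GYGY D=YBYB B=WBWB
After move 2 (U'): U=GGWW F=OOGY R=GYRR B=RRWB L=WBOO
After move 3 (R): R=RGRY U=GOWY F=OBGB D=YWYR B=WRGB
After move 4 (F'): F=BBOG U=GORR R=WGYY D=BOYR L=WYOW
Query 1: D[0] = B
Query 2: L[0] = W
Query 3: R[1] = G
Query 4: U[3] = R
Query 5: L[3] = W
Query 6: L[1] = Y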